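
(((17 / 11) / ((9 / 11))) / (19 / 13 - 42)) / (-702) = 1/15066 = 0.00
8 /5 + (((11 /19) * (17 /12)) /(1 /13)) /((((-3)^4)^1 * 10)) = 297919/184680 = 1.61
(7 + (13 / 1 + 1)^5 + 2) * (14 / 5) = 7529662/5 = 1505932.40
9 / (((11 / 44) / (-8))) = -288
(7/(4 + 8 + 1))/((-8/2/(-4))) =7/13 = 0.54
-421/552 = -0.76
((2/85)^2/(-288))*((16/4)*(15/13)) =-1/112710 = 0.00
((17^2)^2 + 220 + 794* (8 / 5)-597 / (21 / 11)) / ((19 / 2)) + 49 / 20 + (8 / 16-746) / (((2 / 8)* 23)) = 537677307/61180 = 8788.45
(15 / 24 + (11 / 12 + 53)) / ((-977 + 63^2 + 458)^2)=1309/285660000 = 0.00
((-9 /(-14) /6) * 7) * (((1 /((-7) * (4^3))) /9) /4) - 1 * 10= -215041/21504 = -10.00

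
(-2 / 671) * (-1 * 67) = 134/671 = 0.20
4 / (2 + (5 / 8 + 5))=32/61 = 0.52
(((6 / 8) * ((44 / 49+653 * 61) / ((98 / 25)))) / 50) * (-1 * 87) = -509435721/38416 = -13261.03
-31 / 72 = -0.43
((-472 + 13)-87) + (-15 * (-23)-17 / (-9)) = -1792/9 = -199.11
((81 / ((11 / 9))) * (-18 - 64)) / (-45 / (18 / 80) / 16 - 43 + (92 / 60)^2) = 26900100/263087 = 102.25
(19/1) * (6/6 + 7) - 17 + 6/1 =141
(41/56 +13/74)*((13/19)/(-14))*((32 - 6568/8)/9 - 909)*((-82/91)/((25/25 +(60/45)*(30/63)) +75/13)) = -236659995/43976128 = -5.38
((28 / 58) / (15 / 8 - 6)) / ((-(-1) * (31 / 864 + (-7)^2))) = -32256/13515073 = 0.00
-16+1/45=-719/45 = -15.98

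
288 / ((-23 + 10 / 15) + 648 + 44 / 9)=2592/5675 = 0.46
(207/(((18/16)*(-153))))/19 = -184/2907 = -0.06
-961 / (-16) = 961/16 = 60.06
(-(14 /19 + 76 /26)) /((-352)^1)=113/10868 = 0.01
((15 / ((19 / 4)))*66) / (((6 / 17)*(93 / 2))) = 7480/589 = 12.70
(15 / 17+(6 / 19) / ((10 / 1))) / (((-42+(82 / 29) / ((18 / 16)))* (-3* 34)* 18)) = 3567/282951230 = 0.00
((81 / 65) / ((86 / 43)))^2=6561/16900 = 0.39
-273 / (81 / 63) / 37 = -5.74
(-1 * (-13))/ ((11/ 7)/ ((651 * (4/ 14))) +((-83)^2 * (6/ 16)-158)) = 0.01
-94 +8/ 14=-654/7 = -93.43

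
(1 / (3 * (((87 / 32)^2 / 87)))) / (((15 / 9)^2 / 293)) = 300032/725 = 413.84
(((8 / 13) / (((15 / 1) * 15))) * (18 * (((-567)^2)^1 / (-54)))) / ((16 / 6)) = -35721/325 = -109.91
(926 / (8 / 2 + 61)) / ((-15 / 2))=-1852/975 = -1.90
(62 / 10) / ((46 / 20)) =62/23 = 2.70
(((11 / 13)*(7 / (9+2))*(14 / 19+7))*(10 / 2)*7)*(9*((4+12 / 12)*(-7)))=-11344725/247 = -45930.06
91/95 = 0.96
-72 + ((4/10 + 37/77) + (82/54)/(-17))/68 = -71.99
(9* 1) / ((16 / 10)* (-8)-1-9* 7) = -15/128 = -0.12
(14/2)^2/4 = 49/4 = 12.25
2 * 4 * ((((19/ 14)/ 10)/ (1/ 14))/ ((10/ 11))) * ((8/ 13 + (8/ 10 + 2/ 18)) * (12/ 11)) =135736/4875 = 27.84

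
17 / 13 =1.31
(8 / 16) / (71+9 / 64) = 0.01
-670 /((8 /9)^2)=-27135/32 = -847.97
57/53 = 1.08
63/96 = 21/32 = 0.66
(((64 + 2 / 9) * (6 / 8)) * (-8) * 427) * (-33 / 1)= 5429732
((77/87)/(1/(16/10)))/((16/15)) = 77/58 = 1.33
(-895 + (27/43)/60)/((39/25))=-296035/516 = -573.71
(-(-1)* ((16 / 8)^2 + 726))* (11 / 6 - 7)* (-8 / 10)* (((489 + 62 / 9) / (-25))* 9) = -40399076/75 = -538654.35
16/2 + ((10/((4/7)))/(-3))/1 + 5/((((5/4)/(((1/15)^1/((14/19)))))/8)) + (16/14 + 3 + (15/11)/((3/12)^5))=3246863/2310 = 1405.57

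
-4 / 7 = -0.57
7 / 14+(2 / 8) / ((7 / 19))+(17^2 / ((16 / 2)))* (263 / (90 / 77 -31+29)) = -11429.56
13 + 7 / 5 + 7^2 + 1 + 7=357/5 = 71.40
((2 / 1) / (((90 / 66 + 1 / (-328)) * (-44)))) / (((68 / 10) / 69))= -0.34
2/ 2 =1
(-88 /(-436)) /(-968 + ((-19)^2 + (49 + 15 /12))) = -88/242743 = 0.00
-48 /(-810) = 8/135 = 0.06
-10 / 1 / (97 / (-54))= 540/97 = 5.57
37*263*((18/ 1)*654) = 114553332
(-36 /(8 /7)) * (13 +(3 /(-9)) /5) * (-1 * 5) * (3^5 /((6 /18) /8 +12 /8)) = 11879784/37 = 321075.24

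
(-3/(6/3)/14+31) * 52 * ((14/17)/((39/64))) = 110720/51 = 2170.98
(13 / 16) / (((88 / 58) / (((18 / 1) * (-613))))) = -2079909/352 = -5908.83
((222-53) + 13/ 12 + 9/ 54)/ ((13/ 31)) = 21111/52 = 405.98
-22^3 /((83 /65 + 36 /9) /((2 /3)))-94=-1480966/1029 = -1439.23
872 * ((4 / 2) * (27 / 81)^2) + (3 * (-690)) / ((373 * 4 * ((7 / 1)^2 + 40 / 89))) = 212036207/1094382 = 193.75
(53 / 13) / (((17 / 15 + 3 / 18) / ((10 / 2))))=15.68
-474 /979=-0.48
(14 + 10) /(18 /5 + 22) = 15/16 = 0.94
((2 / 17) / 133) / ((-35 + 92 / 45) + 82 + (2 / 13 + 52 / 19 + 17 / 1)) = 585/45589733 = 0.00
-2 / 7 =-0.29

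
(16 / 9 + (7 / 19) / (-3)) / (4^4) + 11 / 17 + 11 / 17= 967883/744192 = 1.30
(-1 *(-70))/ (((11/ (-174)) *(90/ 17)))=-6902/33 = -209.15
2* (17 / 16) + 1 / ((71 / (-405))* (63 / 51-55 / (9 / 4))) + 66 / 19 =223973651/38322392 = 5.84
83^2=6889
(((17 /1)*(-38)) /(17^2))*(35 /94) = -0.83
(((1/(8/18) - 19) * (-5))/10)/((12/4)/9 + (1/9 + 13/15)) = 3015/472 = 6.39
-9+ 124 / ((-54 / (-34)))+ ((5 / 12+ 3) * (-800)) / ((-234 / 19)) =102145/351 = 291.01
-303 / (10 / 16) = -2424/5 = -484.80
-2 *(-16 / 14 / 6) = 8/21 = 0.38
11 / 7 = 1.57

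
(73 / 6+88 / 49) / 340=821/19992 = 0.04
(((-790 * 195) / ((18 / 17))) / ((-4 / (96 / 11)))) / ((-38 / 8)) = -13967200/209 = -66828.71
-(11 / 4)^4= -14641/256 = -57.19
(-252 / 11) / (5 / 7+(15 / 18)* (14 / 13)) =-14.21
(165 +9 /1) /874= 87/437 = 0.20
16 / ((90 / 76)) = 608/45 = 13.51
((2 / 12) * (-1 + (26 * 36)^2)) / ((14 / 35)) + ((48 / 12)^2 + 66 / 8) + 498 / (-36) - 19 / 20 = 7300981/20 = 365049.05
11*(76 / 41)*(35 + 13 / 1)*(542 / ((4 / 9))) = 48936096/41 = 1193563.32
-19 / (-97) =19/97 = 0.20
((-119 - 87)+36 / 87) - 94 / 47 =-6020/29 = -207.59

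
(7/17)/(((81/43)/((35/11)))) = 10535/15147 = 0.70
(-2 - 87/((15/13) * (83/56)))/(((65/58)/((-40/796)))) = 2545272/1073605 = 2.37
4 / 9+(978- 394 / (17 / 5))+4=132584/153 = 866.56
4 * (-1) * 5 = -20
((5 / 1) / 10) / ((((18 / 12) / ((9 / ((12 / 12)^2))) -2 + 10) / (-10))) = -30/49 = -0.61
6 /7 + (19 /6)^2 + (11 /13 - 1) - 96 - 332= -1366973/3276 = -417.27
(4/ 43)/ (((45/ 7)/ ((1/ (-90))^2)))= 7/3918375 = 0.00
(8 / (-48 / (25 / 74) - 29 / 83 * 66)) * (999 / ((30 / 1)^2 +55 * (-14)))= -0.37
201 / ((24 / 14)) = 469/4 = 117.25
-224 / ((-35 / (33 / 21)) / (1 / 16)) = 22/35 = 0.63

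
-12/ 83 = -0.14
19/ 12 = 1.58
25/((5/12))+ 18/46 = 1389/23 = 60.39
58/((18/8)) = 232/9 = 25.78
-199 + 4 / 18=-198.78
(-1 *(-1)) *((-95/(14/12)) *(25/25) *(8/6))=-760/7 = -108.57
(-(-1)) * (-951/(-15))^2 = 100489/25 = 4019.56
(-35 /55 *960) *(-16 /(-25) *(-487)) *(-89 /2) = -466023936/55 = -8473162.47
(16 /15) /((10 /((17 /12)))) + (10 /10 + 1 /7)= 2038/1575 = 1.29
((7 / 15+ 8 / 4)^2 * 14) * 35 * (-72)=-1073296/5 = -214659.20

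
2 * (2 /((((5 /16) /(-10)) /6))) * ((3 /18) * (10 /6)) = -640/3 = -213.33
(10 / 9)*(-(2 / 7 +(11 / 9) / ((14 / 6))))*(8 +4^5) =-58480/63 = -928.25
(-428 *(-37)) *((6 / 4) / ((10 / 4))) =47508/5 = 9501.60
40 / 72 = 5/9 = 0.56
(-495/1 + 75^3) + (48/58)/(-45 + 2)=525460836/1247 = 421379.98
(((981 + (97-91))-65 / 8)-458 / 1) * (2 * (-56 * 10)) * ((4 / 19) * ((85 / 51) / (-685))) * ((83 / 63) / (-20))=-153716/7809 = -19.68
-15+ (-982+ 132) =-865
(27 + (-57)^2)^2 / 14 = 766584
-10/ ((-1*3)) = 10/3 = 3.33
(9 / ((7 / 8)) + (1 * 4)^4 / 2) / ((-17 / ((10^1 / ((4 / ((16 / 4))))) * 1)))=-9680/119 = -81.34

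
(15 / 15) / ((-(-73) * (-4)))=-1/292 = 0.00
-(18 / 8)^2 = -81/16 = -5.06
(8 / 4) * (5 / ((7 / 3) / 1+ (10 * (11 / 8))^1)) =120/193 = 0.62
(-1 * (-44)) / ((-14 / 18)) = -396/7 = -56.57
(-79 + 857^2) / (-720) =-1019.96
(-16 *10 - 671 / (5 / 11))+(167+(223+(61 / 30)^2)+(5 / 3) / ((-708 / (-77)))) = -5495338/4425 = -1241.88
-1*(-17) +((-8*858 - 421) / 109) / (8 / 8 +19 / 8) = -8249/2943 = -2.80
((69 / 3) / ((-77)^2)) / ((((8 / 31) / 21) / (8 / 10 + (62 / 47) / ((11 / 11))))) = 532611/796180 = 0.67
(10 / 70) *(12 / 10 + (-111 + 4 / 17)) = -9313/595 = -15.65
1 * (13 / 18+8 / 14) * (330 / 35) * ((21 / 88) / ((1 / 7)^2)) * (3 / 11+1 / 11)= 1141/22 = 51.86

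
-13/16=-0.81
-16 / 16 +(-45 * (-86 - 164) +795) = 12044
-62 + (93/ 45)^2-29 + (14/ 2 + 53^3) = 33479386/225 = 148797.27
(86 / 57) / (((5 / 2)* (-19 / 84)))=-4816/1805 = -2.67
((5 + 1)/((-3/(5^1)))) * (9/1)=-90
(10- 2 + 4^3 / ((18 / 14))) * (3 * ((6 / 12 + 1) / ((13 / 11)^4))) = 292820/2197 = 133.28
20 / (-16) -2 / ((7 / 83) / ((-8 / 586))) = -7599/8204 = -0.93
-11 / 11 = -1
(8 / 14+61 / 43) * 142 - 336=-16078/301 = -53.42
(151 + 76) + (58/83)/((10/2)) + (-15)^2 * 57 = 13052.14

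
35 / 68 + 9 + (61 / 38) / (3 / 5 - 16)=936191/99484 = 9.41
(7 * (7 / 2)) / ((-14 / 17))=-119/4 = -29.75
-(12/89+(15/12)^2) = -2417/1424 = -1.70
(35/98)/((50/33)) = 33/140 = 0.24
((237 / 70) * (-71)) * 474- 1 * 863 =-4018204/35 = -114805.83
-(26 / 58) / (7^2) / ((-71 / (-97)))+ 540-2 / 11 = 599076887/1109801 = 539.81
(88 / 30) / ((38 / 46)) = 1012/285 = 3.55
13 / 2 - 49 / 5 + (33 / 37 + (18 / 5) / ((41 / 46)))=24741/15170 = 1.63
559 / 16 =34.94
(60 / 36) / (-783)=-5/2349 = 0.00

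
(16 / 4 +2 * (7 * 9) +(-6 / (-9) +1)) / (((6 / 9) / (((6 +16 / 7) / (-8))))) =-11455/56 = -204.55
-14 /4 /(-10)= 0.35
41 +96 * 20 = 1961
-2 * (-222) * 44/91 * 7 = 19536/13 = 1502.77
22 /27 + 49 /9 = 169/27 = 6.26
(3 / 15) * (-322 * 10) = -644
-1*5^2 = -25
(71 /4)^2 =5041/16 = 315.06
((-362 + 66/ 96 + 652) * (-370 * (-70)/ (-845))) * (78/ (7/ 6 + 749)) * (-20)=18528.33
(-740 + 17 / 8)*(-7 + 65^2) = -12449427/4 = -3112356.75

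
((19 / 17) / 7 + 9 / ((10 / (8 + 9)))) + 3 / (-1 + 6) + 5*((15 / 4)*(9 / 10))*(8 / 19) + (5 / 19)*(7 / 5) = 532089/22610 = 23.53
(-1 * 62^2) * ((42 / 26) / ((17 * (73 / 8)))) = -40.03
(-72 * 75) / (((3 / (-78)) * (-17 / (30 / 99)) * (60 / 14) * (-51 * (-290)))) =-3640/92191 = -0.04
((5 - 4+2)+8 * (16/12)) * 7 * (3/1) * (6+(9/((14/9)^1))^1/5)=20541/10 = 2054.10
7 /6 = 1.17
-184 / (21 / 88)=-16192/21 = -771.05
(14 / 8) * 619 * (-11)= -47663/4 = -11915.75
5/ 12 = 0.42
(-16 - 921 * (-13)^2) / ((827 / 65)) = -10118225/827 = -12234.85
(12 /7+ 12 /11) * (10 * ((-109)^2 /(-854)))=-12831480/32879 = -390.26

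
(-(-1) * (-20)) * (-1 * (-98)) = -1960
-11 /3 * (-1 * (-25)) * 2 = -183.33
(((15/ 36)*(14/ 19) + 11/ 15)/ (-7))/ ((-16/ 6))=593/10640 = 0.06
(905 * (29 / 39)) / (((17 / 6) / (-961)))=-50442890/221 = -228248.37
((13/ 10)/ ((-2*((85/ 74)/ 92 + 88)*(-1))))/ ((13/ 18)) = 30636/2995945 = 0.01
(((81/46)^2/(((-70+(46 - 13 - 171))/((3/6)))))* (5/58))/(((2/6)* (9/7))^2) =-178605/51054848 = 0.00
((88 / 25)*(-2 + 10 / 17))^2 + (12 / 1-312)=-49726956/180625 = -275.30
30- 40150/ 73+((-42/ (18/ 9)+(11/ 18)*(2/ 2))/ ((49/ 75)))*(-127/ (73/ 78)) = 13287885/3577 = 3714.81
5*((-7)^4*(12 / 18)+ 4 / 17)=8004.51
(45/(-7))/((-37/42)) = 270/37 = 7.30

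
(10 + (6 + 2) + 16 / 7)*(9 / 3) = 426/7 = 60.86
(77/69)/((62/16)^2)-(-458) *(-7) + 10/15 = -70845840/22103 = -3205.26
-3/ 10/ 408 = -1/1360 = 0.00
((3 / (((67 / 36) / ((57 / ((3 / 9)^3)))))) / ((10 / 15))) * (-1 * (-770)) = 191974860/67 = 2865296.42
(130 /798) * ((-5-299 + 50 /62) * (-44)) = 8960380/4123 = 2173.27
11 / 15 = 0.73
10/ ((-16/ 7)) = -35/8 = -4.38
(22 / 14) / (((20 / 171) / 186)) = 174933/70 = 2499.04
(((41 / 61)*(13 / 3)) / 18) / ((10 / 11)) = 5863/32940 = 0.18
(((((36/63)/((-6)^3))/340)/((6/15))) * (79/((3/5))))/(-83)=395/12800592 = 0.00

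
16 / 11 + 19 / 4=273/44 = 6.20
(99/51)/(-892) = -33/15164 = 0.00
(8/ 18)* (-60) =-80/3 = -26.67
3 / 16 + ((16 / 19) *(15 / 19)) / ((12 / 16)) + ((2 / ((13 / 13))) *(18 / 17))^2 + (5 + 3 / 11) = 198879305/18361904 = 10.83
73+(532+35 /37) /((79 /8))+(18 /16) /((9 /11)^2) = 27075115/210456 = 128.65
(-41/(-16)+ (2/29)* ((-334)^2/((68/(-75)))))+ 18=-66771403/7888 = -8464.93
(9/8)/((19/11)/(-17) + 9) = 0.13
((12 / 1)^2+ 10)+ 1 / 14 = 154.07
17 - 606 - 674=-1263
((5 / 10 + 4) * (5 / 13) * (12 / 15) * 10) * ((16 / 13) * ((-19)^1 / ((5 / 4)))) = -43776/169 = -259.03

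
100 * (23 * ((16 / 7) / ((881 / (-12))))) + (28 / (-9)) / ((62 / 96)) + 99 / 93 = -43221083/573531 = -75.36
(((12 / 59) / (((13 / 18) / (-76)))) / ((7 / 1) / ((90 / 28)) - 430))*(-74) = -13666320/3691571 = -3.70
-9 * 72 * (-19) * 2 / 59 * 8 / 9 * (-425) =-9302400/59 = -157667.80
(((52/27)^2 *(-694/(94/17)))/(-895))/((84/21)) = 3987724/30665385 = 0.13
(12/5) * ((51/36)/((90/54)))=51/25 = 2.04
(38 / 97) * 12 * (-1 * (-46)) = 20976/97 = 216.25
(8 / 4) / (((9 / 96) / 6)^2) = 8192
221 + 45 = 266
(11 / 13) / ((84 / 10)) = 55/546 = 0.10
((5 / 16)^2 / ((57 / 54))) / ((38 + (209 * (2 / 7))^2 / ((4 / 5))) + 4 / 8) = 3675/178582976 = 0.00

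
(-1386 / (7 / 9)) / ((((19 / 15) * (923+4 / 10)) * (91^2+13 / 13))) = -275/1494901 = 0.00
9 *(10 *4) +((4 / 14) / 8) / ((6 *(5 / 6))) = 50401/140 = 360.01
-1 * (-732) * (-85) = -62220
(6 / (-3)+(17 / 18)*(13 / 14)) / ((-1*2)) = 283/504 = 0.56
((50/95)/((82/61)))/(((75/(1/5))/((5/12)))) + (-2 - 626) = -88058099/140220 = -628.00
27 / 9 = 3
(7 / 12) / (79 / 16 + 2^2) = 28/429 = 0.07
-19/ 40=-0.48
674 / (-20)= -337/10 = -33.70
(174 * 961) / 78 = 27869/13 = 2143.77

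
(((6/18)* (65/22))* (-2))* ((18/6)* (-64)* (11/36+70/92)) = 918320/2277 = 403.30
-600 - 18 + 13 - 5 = -610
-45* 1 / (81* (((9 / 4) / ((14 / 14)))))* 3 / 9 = -20/243 = -0.08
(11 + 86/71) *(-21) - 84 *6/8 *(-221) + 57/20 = 19410567/1420 = 13669.41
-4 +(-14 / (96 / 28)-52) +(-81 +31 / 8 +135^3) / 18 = 19673731/144 = 136623.13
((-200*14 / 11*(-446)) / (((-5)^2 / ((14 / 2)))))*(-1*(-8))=2797312/11 = 254301.09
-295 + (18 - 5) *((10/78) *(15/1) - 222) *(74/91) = -238559/91 = -2621.53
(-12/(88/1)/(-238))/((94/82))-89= -21902065/246092 = -89.00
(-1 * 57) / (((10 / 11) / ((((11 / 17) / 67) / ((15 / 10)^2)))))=-4598/17085 = -0.27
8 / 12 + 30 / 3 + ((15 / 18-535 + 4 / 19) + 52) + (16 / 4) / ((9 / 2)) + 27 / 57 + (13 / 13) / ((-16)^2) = -20571349/43776 = -469.92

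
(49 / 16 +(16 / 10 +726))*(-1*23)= -1344419/80 = -16805.24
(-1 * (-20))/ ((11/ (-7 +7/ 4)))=-105/11 = -9.55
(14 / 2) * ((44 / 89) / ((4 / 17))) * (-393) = -514437/89 = -5780.19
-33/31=-1.06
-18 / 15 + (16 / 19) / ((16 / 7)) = -79/95 = -0.83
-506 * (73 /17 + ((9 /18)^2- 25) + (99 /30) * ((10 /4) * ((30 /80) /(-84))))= 78972685/7616 = 10369.31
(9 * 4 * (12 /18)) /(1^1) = 24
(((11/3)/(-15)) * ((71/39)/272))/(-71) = 11/477360 = 0.00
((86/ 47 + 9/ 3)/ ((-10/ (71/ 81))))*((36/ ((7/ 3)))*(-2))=64468/4935 = 13.06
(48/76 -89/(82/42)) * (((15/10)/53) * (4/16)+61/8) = -28330371/82574 = -343.09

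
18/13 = 1.38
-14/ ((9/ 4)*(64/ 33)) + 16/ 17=-2.27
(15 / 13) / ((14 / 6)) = 45/91 = 0.49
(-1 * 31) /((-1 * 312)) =31/312 = 0.10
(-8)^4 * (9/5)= 36864/5 = 7372.80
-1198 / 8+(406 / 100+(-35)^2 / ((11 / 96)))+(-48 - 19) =11526041/1100 = 10478.22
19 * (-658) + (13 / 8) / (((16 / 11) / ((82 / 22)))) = -1599723/128 = -12497.84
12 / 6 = 2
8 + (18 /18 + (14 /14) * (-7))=2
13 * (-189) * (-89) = 218673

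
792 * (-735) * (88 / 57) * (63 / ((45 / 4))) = -95622912/19 = -5032784.84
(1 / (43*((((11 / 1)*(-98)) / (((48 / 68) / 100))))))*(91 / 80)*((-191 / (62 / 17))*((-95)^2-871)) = 30369573/410564000 = 0.07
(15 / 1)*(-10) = -150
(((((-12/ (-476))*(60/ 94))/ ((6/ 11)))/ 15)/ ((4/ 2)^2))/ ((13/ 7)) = 11/41548 = 0.00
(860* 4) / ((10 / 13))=4472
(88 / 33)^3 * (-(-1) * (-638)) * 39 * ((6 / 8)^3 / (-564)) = 16588/47 = 352.94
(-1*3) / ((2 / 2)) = -3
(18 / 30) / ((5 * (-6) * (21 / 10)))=-1/105 = -0.01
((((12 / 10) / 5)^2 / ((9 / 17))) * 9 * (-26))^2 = 253191744/390625 = 648.17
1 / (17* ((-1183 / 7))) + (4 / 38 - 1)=-48860/54587 = -0.90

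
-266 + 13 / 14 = -3711/14 = -265.07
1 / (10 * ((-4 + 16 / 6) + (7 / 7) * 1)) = -3/10 = -0.30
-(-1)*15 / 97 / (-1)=-0.15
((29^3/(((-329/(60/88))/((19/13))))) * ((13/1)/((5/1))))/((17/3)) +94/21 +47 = 6490261/369138 = 17.58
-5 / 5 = -1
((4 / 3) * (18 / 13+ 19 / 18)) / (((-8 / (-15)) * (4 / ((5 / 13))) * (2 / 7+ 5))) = 99925/900432 = 0.11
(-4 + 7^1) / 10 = 3/10 = 0.30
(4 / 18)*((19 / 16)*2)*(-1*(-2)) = 19/18 = 1.06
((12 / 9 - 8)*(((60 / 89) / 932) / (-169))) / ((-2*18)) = -25/31540977 = 0.00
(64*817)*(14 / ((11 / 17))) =12444544/11 = 1131322.18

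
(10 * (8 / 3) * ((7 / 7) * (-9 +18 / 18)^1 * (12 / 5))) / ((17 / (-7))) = 3584/17 = 210.82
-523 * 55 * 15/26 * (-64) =13807200/13 = 1062092.31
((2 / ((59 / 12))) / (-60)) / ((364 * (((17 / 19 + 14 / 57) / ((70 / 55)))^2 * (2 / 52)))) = -90972/150811375 = 0.00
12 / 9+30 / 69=1.77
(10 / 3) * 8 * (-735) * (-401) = 7859600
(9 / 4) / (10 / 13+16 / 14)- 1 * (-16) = 3985/232 = 17.18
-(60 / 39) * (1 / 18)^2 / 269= -5/283257 = 0.00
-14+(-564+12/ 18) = -1732/3 = -577.33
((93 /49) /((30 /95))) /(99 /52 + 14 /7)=15314/9947 = 1.54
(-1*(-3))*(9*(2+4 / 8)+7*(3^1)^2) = 513/2 = 256.50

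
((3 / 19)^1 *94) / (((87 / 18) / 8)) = 13536/551 = 24.57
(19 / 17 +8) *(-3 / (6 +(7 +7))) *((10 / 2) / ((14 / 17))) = -465/56 = -8.30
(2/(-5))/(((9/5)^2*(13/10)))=-100/1053 = -0.09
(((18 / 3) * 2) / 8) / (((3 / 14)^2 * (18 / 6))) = 98/9 = 10.89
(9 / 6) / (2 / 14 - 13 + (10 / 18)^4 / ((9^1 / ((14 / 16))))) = -4960116/42484655 = -0.12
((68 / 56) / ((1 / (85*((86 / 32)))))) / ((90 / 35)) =107.87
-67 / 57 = -1.18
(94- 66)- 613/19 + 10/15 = -205/57 = -3.60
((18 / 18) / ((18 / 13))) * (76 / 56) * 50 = 6175/126 = 49.01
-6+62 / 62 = -5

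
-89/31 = -2.87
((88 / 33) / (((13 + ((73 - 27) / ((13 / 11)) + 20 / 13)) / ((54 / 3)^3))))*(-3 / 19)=-606528/13205 = -45.93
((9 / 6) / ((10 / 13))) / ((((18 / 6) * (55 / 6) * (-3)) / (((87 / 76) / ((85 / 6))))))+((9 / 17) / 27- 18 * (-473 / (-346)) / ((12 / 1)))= -468580648/230500875 = -2.03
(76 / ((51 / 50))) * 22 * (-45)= -1254000/17 = -73764.71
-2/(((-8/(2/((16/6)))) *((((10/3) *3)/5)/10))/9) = 135/16 = 8.44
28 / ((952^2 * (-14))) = -1/453152 = 0.00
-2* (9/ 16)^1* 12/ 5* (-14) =37.80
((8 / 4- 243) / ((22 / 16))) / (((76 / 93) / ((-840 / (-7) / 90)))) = -59768/209 = -285.97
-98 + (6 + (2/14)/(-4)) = -2577/28 = -92.04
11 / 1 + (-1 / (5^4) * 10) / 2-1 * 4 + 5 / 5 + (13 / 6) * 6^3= 59499/125 = 475.99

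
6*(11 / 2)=33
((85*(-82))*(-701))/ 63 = 4885970/63 = 77555.08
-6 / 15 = -2/5 = -0.40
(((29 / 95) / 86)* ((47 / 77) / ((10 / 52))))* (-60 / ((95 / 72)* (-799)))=325728/507990175 = 0.00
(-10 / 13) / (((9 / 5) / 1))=-50/117 = -0.43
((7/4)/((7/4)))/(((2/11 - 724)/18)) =-33/1327 = -0.02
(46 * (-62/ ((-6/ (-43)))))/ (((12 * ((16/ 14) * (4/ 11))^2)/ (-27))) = 545331633/2048 = 266275.21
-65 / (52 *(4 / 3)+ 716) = -195/2356 = -0.08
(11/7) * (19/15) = 209/105 = 1.99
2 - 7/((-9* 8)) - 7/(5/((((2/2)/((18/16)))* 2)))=-0.39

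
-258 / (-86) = 3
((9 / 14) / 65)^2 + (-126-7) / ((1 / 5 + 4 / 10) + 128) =-550634417/532468300 = -1.03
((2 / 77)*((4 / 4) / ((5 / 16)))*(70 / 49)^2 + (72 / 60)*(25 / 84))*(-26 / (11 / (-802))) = 41443350/41503 = 998.56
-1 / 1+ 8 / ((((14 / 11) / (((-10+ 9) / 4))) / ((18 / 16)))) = -155/56 = -2.77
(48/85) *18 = 864/85 = 10.16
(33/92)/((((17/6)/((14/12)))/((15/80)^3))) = 6237/6406144 = 0.00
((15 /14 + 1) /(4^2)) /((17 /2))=29/1904 = 0.02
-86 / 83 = -1.04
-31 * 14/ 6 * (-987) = 71393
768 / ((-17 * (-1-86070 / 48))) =6144/244001 = 0.03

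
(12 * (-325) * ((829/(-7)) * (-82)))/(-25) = 10604568/7 = 1514938.29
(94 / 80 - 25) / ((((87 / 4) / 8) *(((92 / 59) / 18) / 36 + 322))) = -12145032/446266355 = -0.03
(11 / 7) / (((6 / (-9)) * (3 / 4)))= -22/7 = -3.14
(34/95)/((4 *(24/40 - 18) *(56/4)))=-17/46284 = 0.00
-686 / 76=-343/38 = -9.03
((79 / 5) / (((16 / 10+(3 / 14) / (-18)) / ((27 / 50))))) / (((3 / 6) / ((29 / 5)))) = 179172/2875 = 62.32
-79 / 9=-8.78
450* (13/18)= 325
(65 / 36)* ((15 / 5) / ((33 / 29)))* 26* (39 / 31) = 318565/2046 = 155.70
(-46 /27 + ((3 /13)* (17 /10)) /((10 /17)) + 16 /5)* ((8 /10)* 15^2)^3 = 12615895.38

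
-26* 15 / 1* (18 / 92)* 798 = -1400490/23 = -60890.87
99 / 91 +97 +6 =9472/91 = 104.09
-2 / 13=-0.15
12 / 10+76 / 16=119/20 = 5.95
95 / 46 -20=-825/46 = -17.93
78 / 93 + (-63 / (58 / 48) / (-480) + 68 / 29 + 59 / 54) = 2128621/485460 = 4.38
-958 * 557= -533606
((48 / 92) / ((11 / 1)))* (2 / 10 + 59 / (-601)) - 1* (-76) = 76.00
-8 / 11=-0.73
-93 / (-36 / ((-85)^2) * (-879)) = -21.23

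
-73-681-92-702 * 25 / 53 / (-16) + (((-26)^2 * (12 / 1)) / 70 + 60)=-9637371/14840 = -649.42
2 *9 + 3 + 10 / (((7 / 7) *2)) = 26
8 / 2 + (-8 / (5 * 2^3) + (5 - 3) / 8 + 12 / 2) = 201/20 = 10.05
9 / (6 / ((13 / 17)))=39/34 = 1.15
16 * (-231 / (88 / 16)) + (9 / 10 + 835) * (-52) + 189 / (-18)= -441493/10 = -44149.30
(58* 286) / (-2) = -8294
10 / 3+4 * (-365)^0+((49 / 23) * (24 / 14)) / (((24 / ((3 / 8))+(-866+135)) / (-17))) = 341786/46023 = 7.43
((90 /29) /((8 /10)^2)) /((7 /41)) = 46125/1624 = 28.40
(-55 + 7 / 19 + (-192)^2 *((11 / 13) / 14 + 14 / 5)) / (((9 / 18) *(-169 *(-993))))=1.26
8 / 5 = 1.60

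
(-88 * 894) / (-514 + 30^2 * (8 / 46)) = 904728/4111 = 220.07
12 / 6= 2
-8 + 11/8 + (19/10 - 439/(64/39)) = -87117/320 = -272.24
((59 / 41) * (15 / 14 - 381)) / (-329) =313821/188846 = 1.66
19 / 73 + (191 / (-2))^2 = 2663189/292 = 9120.51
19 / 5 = 3.80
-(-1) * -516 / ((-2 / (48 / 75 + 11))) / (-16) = -37539/200 = -187.70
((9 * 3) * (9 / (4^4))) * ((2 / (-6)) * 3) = -243/256 = -0.95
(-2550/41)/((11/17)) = -43350/451 = -96.12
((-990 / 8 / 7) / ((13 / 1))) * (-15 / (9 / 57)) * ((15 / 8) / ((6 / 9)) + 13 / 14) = 19703475/40768 = 483.31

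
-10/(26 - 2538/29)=145/892 = 0.16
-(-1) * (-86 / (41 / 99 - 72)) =1.20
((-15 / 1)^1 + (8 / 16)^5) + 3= -383/32 = -11.97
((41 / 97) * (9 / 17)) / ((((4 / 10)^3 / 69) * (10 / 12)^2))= 1145745/3298 = 347.41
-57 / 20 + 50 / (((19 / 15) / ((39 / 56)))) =16386/665 = 24.64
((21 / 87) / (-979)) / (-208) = 7/5905328 = 0.00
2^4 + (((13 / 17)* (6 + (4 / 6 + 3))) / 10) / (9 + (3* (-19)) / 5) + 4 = 24103/1224 = 19.69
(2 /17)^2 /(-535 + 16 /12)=-12/462689 = 0.00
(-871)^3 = -660776311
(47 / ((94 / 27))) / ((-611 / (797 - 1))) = -10746/611 = -17.59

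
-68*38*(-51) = 131784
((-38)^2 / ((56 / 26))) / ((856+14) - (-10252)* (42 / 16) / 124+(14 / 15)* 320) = 3491592/7216699 = 0.48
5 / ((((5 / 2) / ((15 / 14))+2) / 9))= 135/13 = 10.38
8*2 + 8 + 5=29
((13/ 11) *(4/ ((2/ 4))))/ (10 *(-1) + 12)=52/11 = 4.73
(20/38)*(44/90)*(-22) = -968/171 = -5.66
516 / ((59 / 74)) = 647.19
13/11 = 1.18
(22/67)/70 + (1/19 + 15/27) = 245761/400995 = 0.61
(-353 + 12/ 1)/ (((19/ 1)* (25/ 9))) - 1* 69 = -35844/475 = -75.46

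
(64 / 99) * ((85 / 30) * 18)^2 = 18496/11 = 1681.45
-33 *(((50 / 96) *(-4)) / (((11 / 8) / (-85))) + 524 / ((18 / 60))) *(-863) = 53411070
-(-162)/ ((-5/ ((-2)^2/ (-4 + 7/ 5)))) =648/13 = 49.85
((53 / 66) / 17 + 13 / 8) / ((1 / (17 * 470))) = 1763675/132 = 13361.17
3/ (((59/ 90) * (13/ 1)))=270/767 = 0.35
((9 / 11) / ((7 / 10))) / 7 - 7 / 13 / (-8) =13133/56056 = 0.23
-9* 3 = -27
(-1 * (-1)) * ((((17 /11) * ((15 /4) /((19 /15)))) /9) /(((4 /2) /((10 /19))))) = 2125/15884 = 0.13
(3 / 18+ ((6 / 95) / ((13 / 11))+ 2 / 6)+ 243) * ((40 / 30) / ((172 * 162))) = 0.01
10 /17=0.59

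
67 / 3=22.33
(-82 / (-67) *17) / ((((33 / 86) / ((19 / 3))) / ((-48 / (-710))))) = 18222368/784905 = 23.22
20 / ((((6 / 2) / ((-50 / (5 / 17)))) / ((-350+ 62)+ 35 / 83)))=81154600/249 = 325922.09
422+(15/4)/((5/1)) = 1691/4 = 422.75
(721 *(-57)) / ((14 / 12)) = -35226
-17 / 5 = -3.40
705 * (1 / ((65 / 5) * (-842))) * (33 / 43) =-23265/470678 = -0.05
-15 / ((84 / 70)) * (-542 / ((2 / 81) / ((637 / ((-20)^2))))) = 13982787/32 = 436962.09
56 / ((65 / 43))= 2408/65 = 37.05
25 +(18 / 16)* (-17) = 47/8 = 5.88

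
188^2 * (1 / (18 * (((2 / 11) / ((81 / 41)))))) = 874764/41 = 21335.71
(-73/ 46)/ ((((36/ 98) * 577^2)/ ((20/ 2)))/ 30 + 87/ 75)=-89425/23037467 = 0.00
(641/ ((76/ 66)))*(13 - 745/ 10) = -2601819/76 = -34234.46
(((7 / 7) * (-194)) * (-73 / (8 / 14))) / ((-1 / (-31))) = 1536577/2 = 768288.50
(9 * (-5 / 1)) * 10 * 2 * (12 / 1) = -10800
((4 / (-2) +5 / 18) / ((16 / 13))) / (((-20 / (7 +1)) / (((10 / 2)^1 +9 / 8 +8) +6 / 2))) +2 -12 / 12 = 60971/5760 = 10.59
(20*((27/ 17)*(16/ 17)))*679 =20299.52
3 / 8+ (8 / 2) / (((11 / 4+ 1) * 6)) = 199/360 = 0.55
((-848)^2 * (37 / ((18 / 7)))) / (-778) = -46561984/3501 = -13299.62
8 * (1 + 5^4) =5008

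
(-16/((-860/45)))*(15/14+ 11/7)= 666/301 = 2.21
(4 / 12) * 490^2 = 240100/3 = 80033.33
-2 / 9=-0.22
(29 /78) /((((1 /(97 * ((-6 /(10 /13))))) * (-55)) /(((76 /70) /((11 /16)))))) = 855152/105875 = 8.08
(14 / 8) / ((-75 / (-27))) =63/100 = 0.63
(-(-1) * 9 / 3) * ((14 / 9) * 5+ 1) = 79/3 = 26.33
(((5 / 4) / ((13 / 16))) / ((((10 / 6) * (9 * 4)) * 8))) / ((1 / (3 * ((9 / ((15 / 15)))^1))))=9/104 = 0.09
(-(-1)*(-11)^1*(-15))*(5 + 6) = 1815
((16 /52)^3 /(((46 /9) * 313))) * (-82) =-23616/15816203 = 0.00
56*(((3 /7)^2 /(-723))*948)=-22752/1687 = -13.49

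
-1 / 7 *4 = -4/7 = -0.57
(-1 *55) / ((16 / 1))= -55/16 = -3.44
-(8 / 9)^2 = -64/81 = -0.79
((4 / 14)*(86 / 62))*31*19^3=589874/7 = 84267.71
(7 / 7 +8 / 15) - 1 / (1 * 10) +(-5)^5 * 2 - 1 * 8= -187697/30 = -6256.57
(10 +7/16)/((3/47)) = 7849/48 = 163.52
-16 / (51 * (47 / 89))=-1424/2397 = -0.59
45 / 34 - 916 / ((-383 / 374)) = 11665091/13022 = 895.80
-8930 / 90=-893/9 = -99.22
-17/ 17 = -1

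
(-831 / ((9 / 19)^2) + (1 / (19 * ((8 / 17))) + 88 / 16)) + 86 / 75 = -379295177/102600 = -3696.83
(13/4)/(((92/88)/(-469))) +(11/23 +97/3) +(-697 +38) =-2084.17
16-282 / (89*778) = 553795/34621 = 16.00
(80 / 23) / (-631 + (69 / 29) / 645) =-249400/45244013 = -0.01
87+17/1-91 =13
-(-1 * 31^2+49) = 912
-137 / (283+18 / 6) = -137/286 = -0.48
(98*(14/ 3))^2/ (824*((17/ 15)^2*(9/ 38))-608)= -223533100/381897 = -585.32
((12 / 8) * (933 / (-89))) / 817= -2799/145426 = -0.02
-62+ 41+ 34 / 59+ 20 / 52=-15370/767 = -20.04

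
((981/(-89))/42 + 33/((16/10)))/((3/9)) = 304461/4984 = 61.09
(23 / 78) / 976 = 23/76128 = 0.00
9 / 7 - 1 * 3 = -12/7 = -1.71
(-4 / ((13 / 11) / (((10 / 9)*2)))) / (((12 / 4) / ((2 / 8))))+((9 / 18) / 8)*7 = -1063/5616 = -0.19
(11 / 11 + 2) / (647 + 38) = 3/685 = 0.00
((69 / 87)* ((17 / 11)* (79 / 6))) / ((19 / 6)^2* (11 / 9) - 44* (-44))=72522/8754955 = 0.01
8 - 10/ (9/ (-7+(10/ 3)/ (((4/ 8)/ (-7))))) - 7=60.63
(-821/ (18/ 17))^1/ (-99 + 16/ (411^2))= 261958933/33446326 = 7.83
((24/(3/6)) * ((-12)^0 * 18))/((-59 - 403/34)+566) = 29376/16835 = 1.74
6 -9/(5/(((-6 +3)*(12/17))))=834/85 = 9.81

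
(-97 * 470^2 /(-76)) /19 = 5356825/361 = 14838.85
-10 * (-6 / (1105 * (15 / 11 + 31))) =33/19669 = 0.00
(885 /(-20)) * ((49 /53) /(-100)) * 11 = 95403/21200 = 4.50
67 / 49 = 1.37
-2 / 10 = -1/5 = -0.20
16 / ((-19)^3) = -16/6859 = 0.00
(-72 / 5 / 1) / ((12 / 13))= -15.60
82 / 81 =1.01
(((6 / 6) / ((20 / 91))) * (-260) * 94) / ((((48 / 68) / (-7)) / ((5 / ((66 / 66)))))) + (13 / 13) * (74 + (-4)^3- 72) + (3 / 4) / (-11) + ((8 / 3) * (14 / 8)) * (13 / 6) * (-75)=242569599/44 = 5512945.43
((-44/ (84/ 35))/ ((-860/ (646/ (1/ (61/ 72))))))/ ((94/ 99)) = 2384063/194016 = 12.29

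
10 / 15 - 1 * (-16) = 50/3 = 16.67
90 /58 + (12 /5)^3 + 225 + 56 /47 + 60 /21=291506598/1192625 = 244.42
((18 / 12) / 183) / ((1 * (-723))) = -1/88206 = 0.00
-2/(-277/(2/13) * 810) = 2/1458405 = 0.00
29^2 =841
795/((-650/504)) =-40068/65 = -616.43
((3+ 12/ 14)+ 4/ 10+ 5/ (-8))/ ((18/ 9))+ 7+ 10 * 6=38537/560 = 68.82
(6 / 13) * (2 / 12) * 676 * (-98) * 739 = -3765944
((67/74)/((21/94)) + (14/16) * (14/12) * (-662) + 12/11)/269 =-15285409/6131048 = -2.49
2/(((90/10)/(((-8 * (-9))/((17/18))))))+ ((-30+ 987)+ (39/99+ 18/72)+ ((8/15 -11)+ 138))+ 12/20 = 4124167/3740 = 1102.72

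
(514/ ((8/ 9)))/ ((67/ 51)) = 117963/268 = 440.16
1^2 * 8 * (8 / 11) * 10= 640/11 = 58.18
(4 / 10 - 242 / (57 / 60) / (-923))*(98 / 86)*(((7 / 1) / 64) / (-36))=-1129499/482618240 = 0.00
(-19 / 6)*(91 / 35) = -247/30 = -8.23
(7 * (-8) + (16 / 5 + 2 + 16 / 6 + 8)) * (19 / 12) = -5719/90 = -63.54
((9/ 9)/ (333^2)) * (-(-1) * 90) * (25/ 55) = 50/135531 = 0.00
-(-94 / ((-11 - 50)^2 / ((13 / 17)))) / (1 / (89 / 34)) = 54379/1075369 = 0.05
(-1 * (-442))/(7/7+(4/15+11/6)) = 4420/31 = 142.58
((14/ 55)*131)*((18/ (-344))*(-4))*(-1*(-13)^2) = -2789514/2365 = -1179.50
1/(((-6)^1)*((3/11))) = -11/18 = -0.61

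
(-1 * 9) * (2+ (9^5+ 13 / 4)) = -2125953/4 = -531488.25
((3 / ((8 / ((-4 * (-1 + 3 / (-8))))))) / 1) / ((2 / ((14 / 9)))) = 77/48 = 1.60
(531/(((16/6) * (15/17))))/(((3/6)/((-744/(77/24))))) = -40296528/385 = -104666.31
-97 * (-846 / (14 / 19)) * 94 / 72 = 4071187/28 = 145399.54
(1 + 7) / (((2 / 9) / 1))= 36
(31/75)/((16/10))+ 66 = 7951/120 = 66.26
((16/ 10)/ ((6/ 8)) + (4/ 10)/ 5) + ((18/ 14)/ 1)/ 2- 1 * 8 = -5401/1050 = -5.14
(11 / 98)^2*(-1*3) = -363/9604 = -0.04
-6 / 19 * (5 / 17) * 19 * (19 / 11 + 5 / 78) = -7685/2431 = -3.16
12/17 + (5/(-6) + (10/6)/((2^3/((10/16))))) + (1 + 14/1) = 16323/1088 = 15.00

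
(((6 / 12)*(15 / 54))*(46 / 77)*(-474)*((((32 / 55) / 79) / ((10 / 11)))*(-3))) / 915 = 368/352275 = 0.00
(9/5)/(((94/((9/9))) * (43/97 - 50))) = -873/2259290 = 0.00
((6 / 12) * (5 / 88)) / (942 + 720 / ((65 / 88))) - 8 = -35084479/4385568 = -8.00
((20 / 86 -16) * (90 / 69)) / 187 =-20340/184943 = -0.11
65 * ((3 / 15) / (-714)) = -13/714 = -0.02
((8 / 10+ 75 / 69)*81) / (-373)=-17577/42895 = -0.41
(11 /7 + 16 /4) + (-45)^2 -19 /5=70937/35 = 2026.77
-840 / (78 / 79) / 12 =-2765/39 = -70.90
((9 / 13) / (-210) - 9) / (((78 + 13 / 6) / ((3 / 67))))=-73737/14663285 = -0.01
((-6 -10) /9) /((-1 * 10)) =8/45 = 0.18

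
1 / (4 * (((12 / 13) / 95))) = 1235/48 = 25.73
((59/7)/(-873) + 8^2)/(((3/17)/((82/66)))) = 272558365/604989 = 450.52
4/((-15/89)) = -356/15 = -23.73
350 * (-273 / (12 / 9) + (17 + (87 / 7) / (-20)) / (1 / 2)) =-120395/2 = -60197.50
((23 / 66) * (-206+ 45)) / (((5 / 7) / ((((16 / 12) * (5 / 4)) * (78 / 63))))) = -48139/297 = -162.08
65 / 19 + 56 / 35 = 5.02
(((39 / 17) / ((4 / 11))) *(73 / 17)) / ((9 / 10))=52195/1734 = 30.10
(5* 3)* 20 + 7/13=3907/13 = 300.54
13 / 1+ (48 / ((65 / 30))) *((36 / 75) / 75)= 106777/8125 = 13.14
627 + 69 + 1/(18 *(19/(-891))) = 693.39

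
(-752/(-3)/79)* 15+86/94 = 180117/3713 = 48.51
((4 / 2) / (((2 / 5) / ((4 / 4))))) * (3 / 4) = 15/4 = 3.75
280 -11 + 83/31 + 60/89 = 751418/2759 = 272.35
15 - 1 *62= -47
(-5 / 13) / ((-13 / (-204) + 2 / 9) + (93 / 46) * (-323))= 70380/119442817 = 0.00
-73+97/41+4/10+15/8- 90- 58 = -354829/1640 = -216.36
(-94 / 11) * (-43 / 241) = 4042/2651 = 1.52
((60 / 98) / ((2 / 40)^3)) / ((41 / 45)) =10800000/2009 = 5375.81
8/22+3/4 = 1.11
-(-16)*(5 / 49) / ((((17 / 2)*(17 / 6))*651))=320/3072937 = 0.00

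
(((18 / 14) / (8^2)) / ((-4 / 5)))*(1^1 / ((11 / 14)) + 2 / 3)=-15/308 = -0.05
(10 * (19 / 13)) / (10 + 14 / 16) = 1520/1131 = 1.34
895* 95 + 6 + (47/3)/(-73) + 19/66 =409679711/4818 = 85031.07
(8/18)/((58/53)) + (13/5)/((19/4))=23642/24795 = 0.95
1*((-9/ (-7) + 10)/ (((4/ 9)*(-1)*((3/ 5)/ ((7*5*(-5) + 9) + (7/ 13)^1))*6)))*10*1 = 4248225/364 = 11670.95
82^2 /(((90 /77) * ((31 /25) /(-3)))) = -1294370/93 = -13917.96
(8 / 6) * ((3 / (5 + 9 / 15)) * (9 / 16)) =45/112 = 0.40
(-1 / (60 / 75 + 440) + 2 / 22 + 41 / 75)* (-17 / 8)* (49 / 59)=-962264107/858237600 = -1.12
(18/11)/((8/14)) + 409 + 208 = 13637/22 = 619.86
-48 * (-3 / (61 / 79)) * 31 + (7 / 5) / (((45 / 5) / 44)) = 5788.09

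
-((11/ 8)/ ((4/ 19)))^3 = -9129329/32768 = -278.61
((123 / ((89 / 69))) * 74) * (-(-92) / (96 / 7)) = 16852353/356 = 47338.07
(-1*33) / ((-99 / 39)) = 13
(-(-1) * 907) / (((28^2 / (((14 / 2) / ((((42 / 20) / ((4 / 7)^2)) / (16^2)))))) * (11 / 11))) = 2321920/7203 = 322.35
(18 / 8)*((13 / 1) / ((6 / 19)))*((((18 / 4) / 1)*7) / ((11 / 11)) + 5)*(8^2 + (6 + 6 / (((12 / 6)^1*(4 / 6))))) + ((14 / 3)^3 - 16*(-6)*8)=218367499/864 = 252740.16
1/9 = 0.11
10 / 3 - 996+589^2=1037785/3 = 345928.33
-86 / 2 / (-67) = 43/67 = 0.64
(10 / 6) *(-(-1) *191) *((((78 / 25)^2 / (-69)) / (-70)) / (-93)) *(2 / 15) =-129116/140371875 = 0.00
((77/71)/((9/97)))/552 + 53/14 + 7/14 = 10634123/2469096 = 4.31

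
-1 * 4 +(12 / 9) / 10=-58/15 = -3.87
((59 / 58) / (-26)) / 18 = -59/27144 = 0.00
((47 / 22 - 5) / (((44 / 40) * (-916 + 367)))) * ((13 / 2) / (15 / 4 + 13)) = 910/494527 = 0.00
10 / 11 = 0.91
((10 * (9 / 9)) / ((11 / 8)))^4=40960000/14641 = 2797.62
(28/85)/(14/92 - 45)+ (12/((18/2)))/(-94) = -532318/24725055 = -0.02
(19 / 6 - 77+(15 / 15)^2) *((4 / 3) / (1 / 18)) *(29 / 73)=-50692/73 = -694.41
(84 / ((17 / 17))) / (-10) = -42/5 = -8.40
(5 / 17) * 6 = 30/17 = 1.76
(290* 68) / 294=9860/147 = 67.07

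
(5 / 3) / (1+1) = 5/6 = 0.83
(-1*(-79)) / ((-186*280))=-79/52080 = 0.00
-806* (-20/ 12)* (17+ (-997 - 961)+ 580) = -5484830/3 = -1828276.67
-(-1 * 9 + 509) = -500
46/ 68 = 23/34 = 0.68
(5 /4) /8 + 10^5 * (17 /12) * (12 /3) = 54400015/96 = 566666.82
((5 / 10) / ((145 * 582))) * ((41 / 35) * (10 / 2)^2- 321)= -1021/590730 = 0.00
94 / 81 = 1.16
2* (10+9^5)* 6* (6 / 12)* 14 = 4960956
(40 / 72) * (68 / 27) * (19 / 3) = 6460/729 = 8.86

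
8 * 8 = 64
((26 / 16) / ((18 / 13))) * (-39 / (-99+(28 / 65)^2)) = 9282325/20039568 = 0.46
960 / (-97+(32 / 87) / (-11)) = -918720/92861 = -9.89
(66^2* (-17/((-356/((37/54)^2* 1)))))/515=2816033/14850540 = 0.19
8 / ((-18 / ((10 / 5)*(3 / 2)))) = -4/3 = -1.33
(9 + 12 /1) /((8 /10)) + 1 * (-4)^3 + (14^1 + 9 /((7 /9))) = -12.18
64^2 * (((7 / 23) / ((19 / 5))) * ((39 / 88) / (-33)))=-232960/52877 = -4.41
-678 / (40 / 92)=-7797/5 = -1559.40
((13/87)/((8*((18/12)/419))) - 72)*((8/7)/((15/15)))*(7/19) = -28.12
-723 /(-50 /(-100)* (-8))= 723/4 = 180.75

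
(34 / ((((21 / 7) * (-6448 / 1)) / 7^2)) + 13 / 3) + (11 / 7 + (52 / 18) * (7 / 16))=719273/101556 = 7.08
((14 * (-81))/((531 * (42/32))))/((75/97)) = -2.10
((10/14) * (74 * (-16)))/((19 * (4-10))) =2960/399 = 7.42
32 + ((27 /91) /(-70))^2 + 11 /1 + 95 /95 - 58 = -568075871/40576900 = -14.00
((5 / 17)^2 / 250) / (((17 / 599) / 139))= 83261/49130 = 1.69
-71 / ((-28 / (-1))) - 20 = -631/28 = -22.54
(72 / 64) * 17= 153/8 = 19.12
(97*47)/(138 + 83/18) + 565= 1532417/2567 = 596.97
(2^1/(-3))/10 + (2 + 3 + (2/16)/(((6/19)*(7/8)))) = 377/70 = 5.39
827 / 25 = 33.08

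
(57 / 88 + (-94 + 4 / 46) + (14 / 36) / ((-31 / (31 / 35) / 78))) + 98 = 117433/30360 = 3.87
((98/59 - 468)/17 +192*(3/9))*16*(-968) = -568068864/1003 = -566369.75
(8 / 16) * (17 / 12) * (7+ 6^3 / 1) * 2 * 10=18955/6 = 3159.17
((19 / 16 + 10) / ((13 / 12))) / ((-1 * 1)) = -537/52 = -10.33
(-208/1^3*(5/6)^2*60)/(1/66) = -572000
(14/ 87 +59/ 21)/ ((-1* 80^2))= -603/1299200 = 0.00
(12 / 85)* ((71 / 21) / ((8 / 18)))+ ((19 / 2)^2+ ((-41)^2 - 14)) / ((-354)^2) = 36054439/33139120 = 1.09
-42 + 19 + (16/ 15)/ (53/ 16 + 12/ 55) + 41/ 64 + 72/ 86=-544323877/25651392 = -21.22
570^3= 185193000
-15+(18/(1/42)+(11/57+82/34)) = 720553/969 = 743.60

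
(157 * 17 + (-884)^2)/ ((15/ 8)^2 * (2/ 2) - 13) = -50184000/607 = -82675.45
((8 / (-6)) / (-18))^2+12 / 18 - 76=-54914/729 = -75.33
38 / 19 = 2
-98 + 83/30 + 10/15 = -2837/30 = -94.57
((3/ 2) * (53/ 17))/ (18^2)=53/3672 = 0.01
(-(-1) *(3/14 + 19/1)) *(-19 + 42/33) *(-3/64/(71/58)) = 4563585/349888 = 13.04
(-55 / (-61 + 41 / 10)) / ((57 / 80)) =1.36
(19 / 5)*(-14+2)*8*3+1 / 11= -60187/55 = -1094.31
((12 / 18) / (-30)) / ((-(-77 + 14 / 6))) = -1/3360 = 0.00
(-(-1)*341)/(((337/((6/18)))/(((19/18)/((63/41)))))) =265639/1146474 = 0.23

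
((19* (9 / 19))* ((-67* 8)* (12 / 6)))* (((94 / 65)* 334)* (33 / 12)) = -832998672/65 = -12815364.18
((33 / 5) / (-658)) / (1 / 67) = -2211/3290 = -0.67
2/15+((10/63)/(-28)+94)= 415103/4410 = 94.13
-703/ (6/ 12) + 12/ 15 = -7026/5 = -1405.20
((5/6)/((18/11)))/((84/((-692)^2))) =2903.17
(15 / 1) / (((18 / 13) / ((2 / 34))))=65/102 = 0.64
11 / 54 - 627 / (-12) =5665/108 = 52.45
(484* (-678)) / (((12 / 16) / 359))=-157075424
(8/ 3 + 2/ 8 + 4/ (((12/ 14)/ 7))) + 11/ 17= 7391/204 = 36.23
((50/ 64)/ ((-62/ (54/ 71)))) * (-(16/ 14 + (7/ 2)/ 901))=9763875/888429248 = 0.01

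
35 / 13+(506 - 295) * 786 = 2156033/13 = 165848.69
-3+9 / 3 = 0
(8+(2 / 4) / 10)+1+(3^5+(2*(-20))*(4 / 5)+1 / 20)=2201/10 = 220.10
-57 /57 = -1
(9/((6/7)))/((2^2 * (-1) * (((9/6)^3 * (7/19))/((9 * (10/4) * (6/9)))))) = -95/3 = -31.67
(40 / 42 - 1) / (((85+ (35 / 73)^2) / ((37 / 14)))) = -197173/133531860 = 0.00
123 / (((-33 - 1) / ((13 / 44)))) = -1599/1496 = -1.07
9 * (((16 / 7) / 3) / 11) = 48/77 = 0.62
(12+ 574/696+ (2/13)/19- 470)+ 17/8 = -78227213/171912 = -455.04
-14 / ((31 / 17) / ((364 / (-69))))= 86632/2139 = 40.50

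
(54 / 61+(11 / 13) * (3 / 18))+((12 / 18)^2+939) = 13424279/14274 = 940.47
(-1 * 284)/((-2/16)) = 2272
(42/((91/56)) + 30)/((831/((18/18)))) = 242/3601 = 0.07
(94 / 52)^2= 2209/676 = 3.27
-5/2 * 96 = -240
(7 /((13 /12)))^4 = 49787136/28561 = 1743.19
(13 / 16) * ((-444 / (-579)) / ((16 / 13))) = 6253/12352 = 0.51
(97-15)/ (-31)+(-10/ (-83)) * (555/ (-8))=-11.00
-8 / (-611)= 0.01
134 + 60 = 194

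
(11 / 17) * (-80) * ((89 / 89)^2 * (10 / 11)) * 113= -90400/17 = -5317.65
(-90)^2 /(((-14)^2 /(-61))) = -123525/49 = -2520.92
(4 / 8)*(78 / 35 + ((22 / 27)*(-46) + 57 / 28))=-125561/7560 = -16.61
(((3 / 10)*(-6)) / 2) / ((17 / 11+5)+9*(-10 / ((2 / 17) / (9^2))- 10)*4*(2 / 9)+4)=99/6066440 = 0.00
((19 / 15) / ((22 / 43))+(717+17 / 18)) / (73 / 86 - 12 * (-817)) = 30668288/417392415 = 0.07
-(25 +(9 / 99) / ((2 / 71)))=-621/22 = -28.23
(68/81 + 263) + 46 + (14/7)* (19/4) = 51733/162 = 319.34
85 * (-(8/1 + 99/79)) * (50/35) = -621350/553 = -1123.60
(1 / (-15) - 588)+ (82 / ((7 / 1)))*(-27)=-94957/105 = -904.35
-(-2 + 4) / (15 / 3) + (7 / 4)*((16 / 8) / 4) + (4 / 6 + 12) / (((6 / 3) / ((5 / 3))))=3971/360 = 11.03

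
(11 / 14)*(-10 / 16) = -55/112 = -0.49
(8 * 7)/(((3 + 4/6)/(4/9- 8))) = -115.39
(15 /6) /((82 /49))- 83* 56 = -762027/164 = -4646.51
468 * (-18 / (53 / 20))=-168480/53 = -3178.87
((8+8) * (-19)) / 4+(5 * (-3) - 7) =-98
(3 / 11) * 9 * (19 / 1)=513/11 = 46.64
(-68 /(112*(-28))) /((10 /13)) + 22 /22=8061/7840 = 1.03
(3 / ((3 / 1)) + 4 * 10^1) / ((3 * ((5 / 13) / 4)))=2132/15 = 142.13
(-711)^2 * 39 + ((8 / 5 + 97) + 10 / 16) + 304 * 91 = 789723289/40 = 19743082.22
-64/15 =-4.27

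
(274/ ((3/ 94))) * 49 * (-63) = -26502924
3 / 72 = 1/24 = 0.04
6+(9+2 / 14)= 106/7 = 15.14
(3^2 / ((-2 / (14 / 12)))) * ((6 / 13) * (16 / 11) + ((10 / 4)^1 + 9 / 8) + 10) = -343455/4576 = -75.06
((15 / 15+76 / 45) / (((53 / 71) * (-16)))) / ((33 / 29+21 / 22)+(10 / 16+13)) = -2740529/191329470 = -0.01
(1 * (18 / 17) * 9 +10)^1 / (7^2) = 332/833 = 0.40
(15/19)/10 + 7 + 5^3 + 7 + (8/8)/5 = 26463/190 = 139.28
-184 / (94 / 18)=-1656/47 = -35.23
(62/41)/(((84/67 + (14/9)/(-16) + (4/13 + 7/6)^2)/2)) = 101091744/111315041 = 0.91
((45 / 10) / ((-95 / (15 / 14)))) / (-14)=27/7448 = 0.00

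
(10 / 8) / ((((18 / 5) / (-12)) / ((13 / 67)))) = -325/402 = -0.81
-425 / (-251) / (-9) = -425/2259 = -0.19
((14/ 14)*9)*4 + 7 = 43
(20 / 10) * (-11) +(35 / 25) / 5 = -543/25 = -21.72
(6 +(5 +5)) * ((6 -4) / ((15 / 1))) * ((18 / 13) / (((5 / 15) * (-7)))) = -576/455 = -1.27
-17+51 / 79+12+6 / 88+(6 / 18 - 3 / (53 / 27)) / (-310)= -73371127/17133204 = -4.28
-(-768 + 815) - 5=-52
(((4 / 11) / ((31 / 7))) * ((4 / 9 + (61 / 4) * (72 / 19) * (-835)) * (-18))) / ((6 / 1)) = 7452872/627 = 11886.56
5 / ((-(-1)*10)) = 1/2 = 0.50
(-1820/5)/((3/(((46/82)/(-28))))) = 299/123 = 2.43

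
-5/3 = -1.67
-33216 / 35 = -949.03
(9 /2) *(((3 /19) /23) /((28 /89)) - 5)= -548217/24472 = -22.40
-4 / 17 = -0.24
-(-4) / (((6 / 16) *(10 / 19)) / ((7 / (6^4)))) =0.11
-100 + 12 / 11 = -1088/11 = -98.91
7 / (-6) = -7/6 = -1.17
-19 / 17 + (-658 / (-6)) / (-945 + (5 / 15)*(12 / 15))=-1.23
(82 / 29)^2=6724/841 = 8.00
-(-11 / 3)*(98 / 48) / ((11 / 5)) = 245/72 = 3.40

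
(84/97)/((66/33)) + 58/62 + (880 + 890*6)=18707655/3007 = 6221.37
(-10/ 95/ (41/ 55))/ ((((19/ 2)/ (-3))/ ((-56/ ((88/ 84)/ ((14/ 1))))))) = -493920/14801 = -33.37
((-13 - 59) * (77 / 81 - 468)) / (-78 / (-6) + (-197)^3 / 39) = -1967212/11467299 = -0.17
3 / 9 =1/3 = 0.33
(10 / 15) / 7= 2/21 = 0.10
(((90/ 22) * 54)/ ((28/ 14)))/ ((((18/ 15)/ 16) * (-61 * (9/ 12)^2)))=-28800/671 = -42.92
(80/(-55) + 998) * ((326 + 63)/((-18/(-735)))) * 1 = 174122235/11 = 15829294.09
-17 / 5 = -3.40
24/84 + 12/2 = 44/7 = 6.29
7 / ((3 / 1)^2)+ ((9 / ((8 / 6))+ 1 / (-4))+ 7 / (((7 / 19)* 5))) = 997/90 = 11.08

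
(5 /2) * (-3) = -15/2 = -7.50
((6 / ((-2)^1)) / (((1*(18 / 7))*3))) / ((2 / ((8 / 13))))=-14/117 = -0.12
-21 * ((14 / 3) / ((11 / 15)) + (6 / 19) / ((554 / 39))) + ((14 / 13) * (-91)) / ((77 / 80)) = -13658197/57893 = -235.92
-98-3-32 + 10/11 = -1453/11 = -132.09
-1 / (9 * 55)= -1/495 = 0.00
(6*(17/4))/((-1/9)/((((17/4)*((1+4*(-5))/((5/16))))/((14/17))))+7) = 2520369/691901 = 3.64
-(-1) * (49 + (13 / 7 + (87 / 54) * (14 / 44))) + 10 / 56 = 35723/693 = 51.55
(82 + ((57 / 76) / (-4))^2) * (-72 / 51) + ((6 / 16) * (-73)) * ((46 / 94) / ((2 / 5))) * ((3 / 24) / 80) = -189598653/1636352 = -115.87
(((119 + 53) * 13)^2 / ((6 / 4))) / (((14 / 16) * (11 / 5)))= 1731496.45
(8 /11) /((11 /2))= 16/121 = 0.13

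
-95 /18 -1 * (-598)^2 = -6436967/18 = -357609.28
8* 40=320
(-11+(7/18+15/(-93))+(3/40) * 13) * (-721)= 78833419/11160 = 7063.93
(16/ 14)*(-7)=-8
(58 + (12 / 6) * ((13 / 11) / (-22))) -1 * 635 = -577.11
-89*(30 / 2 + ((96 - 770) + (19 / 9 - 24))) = 60599.11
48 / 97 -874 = -84730/97 = -873.51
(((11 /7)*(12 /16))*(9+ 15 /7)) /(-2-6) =-1287/784 = -1.64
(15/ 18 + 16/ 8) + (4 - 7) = -0.17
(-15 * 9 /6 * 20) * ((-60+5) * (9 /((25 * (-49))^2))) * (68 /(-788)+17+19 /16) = 10167201/3783976 = 2.69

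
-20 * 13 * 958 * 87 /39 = -555640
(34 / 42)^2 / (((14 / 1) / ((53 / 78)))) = 0.03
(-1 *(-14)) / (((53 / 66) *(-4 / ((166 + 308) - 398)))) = -331.25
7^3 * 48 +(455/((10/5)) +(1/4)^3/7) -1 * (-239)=7584865/448 = 16930.50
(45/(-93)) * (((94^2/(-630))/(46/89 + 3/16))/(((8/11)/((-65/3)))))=-562278860/1958859 = -287.04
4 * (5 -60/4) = -40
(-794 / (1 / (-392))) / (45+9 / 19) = 369607/54 = 6844.57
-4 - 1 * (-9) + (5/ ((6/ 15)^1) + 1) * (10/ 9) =20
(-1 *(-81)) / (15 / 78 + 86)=78/83 = 0.94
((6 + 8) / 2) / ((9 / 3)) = 7/3 = 2.33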